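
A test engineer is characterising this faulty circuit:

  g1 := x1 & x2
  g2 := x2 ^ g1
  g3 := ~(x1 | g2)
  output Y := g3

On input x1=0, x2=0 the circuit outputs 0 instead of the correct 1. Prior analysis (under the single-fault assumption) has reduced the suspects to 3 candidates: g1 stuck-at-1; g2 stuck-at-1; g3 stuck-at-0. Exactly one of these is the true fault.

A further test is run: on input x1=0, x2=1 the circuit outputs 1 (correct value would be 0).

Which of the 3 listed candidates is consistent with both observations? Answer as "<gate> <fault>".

g1 stuck-at-1

Evaluate each candidate on input x1=0, x2=1:
  g1 stuck-at-1: g1=1 [stuck-at-1], g2=0, g3=1 → 1 — matches
  g2 stuck-at-1: g1=0, g2=1 [stuck-at-1], g3=0 → 0 — eliminated
  g3 stuck-at-0: g1=0, g2=1, g3=0 [stuck-at-0] → 0 — eliminated
Only g1 stuck-at-1 reproduces the observed 1.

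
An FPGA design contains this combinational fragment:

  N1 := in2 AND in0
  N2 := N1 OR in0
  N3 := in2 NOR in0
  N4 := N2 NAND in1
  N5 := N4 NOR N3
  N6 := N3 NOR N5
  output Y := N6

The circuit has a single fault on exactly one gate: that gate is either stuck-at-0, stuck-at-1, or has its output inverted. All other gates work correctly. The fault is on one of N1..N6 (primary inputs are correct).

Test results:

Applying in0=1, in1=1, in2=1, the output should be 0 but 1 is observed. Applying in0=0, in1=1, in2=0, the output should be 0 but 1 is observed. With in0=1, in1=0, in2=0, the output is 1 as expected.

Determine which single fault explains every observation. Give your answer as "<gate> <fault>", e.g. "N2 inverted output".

Fault-free values for test 1 (in0=1, in1=1, in2=1): N1=1, N2=1, N3=0, N4=0, N5=1, N6=0, giving Y=0. Observed 1.
Test 1: faults giving observed 1 are {N2 stuck-at-0, N2 inverted output, N4 stuck-at-1, N4 inverted output, N5 stuck-at-0, N5 inverted output, N6 stuck-at-1, N6 inverted output}.
Test 2 (in0=0, in1=1, in2=0): fault-free N1=0, N2=0, N3=1, N4=1, N5=0, N6=0 → 0; observed 1. Eliminates N2 stuck-at-0, N2 inverted output, N4 stuck-at-1, N4 inverted output, N5 stuck-at-0, N5 inverted output.
Test 3 (in0=1, in1=0, in2=0): fault-free N1=0, N2=1, N3=0, N4=1, N5=0, N6=1 → 1; observed 1. Eliminates N6 inverted output.
Only N6 stuck-at-1 is consistent with every test.

N6 stuck-at-1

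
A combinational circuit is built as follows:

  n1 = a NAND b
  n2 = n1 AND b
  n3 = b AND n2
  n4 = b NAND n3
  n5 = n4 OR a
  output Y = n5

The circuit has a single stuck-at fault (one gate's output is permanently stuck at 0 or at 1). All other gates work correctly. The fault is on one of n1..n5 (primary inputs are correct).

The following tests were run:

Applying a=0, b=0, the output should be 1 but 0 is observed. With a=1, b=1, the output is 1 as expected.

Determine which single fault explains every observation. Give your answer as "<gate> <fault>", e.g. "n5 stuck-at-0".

Fault-free values for test 1 (a=0, b=0): n1=1, n2=0, n3=0, n4=1, n5=1, giving Y=1. Observed 0.
Test 1: faults giving observed 0 are {n4 stuck-at-0, n5 stuck-at-0}.
Test 2 (a=1, b=1): fault-free n1=0, n2=0, n3=0, n4=1, n5=1 → 1; observed 1. Eliminates n5 stuck-at-0.
Only n4 stuck-at-0 is consistent with every test.

n4 stuck-at-0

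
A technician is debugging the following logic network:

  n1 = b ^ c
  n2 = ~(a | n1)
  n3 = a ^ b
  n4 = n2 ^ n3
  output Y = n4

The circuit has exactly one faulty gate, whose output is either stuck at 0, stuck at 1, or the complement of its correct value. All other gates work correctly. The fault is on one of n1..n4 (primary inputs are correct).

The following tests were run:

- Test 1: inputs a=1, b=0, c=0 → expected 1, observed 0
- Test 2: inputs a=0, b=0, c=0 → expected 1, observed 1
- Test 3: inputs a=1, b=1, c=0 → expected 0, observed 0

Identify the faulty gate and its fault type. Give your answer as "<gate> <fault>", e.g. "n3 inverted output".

Fault-free values for test 1 (a=1, b=0, c=0): n1=0, n2=0, n3=1, n4=1, giving Y=1. Observed 0.
Test 1: faults giving observed 0 are {n2 stuck-at-1, n2 inverted output, n3 stuck-at-0, n3 inverted output, n4 stuck-at-0, n4 inverted output}.
Test 2 (a=0, b=0, c=0): fault-free n1=0, n2=1, n3=0, n4=1 → 1; observed 1. Eliminates n2 inverted output, n3 inverted output, n4 stuck-at-0, n4 inverted output.
Test 3 (a=1, b=1, c=0): fault-free n1=1, n2=0, n3=0, n4=0 → 0; observed 0. Eliminates n2 stuck-at-1.
Only n3 stuck-at-0 is consistent with every test.

n3 stuck-at-0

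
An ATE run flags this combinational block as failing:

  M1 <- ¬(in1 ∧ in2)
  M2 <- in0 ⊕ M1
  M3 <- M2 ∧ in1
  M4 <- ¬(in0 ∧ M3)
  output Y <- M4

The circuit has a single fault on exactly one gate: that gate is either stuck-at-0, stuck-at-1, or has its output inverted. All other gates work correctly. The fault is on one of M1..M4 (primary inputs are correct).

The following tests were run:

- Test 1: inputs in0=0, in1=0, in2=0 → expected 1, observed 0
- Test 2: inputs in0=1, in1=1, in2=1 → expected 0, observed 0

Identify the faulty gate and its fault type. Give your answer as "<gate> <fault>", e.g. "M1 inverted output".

Fault-free values for test 1 (in0=0, in1=0, in2=0): M1=1, M2=1, M3=0, M4=1, giving Y=1. Observed 0.
Test 1: faults giving observed 0 are {M4 stuck-at-0, M4 inverted output}.
Test 2 (in0=1, in1=1, in2=1): fault-free M1=0, M2=1, M3=1, M4=0 → 0; observed 0. Eliminates M4 inverted output.
Only M4 stuck-at-0 is consistent with every test.

M4 stuck-at-0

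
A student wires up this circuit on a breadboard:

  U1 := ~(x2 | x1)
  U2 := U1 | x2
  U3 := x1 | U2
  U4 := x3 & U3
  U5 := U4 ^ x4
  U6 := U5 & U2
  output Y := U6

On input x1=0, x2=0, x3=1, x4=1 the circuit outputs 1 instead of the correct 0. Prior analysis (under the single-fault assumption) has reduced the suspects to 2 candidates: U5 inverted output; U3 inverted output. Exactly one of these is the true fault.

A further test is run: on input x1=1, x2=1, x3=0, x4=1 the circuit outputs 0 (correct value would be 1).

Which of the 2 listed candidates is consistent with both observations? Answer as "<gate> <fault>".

Evaluate each candidate on input x1=1, x2=1, x3=0, x4=1:
  U5 inverted output: U1=0, U2=1, U3=1, U4=0, U5=0 [inverted output], U6=0 → 0 — matches
  U3 inverted output: U1=0, U2=1, U3=0 [inverted output], U4=0, U5=1, U6=1 → 1 — eliminated
Only U5 inverted output reproduces the observed 0.

U5 inverted output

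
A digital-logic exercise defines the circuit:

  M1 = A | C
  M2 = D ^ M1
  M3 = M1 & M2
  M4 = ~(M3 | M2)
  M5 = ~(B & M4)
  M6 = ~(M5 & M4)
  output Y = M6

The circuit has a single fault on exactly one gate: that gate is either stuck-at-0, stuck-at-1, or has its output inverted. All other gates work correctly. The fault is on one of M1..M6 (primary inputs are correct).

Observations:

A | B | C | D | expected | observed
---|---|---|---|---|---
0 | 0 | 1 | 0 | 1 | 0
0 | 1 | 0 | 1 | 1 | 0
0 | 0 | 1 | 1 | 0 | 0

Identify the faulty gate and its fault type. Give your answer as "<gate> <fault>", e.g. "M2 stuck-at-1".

M6 stuck-at-0

Fault-free values for test 1 (A=0, B=0, C=1, D=0): M1=1, M2=1, M3=1, M4=0, M5=1, M6=1, giving Y=1. Observed 0.
Test 1: faults giving observed 0 are {M1 stuck-at-0, M1 inverted output, M2 stuck-at-0, M2 inverted output, M4 stuck-at-1, M4 inverted output, M6 stuck-at-0, M6 inverted output}.
Test 2 (A=0, B=1, C=0, D=1): fault-free M1=0, M2=1, M3=0, M4=0, M5=1, M6=1 → 1; observed 0. Eliminates M1 stuck-at-0, M1 inverted output, M2 stuck-at-0, M2 inverted output, M4 stuck-at-1, M4 inverted output.
Test 3 (A=0, B=0, C=1, D=1): fault-free M1=1, M2=0, M3=0, M4=1, M5=1, M6=0 → 0; observed 0. Eliminates M6 inverted output.
Only M6 stuck-at-0 is consistent with every test.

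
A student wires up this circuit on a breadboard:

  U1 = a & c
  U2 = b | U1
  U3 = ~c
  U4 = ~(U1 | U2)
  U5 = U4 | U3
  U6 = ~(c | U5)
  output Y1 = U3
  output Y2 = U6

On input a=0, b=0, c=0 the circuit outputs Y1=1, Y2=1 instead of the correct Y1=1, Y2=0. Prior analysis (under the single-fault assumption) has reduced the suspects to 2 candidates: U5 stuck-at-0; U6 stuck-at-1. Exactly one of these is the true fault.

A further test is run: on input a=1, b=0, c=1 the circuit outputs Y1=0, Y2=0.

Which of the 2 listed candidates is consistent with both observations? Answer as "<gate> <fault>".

Evaluate each candidate on input a=1, b=0, c=1:
  U5 stuck-at-0: U1=1, U2=1, U3=0, U4=0, U5=0 [stuck-at-0], U6=0 → Y1=0, Y2=0 — matches
  U6 stuck-at-1: U1=1, U2=1, U3=0, U4=0, U5=0, U6=1 [stuck-at-1] → Y1=0, Y2=1 — eliminated
Only U5 stuck-at-0 reproduces the observed Y1=0, Y2=0.

U5 stuck-at-0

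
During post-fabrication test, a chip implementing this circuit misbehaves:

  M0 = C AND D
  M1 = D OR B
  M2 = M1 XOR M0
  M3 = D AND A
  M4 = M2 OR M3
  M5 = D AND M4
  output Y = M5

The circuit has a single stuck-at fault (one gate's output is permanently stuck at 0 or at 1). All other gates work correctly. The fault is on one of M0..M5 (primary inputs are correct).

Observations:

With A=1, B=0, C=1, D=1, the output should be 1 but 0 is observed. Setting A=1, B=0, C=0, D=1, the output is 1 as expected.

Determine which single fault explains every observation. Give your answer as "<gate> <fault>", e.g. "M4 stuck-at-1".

Fault-free values for test 1 (A=1, B=0, C=1, D=1): M0=1, M1=1, M2=0, M3=1, M4=1, M5=1, giving Y=1. Observed 0.
Test 1: faults giving observed 0 are {M3 stuck-at-0, M4 stuck-at-0, M5 stuck-at-0}.
Test 2 (A=1, B=0, C=0, D=1): fault-free M0=0, M1=1, M2=1, M3=1, M4=1, M5=1 → 1; observed 1. Eliminates M4 stuck-at-0, M5 stuck-at-0.
Only M3 stuck-at-0 is consistent with every test.

M3 stuck-at-0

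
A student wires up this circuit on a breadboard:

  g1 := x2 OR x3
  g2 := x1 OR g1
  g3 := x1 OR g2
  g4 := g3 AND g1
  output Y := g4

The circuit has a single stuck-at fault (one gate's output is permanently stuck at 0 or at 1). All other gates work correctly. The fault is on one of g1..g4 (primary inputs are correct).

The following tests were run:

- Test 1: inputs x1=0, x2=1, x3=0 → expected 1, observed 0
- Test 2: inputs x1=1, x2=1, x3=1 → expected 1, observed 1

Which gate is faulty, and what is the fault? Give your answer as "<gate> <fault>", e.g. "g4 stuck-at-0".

g2 stuck-at-0

Fault-free values for test 1 (x1=0, x2=1, x3=0): g1=1, g2=1, g3=1, g4=1, giving Y=1. Observed 0.
Test 1: faults giving observed 0 are {g1 stuck-at-0, g2 stuck-at-0, g3 stuck-at-0, g4 stuck-at-0}.
Test 2 (x1=1, x2=1, x3=1): fault-free g1=1, g2=1, g3=1, g4=1 → 1; observed 1. Eliminates g1 stuck-at-0, g3 stuck-at-0, g4 stuck-at-0.
Only g2 stuck-at-0 is consistent with every test.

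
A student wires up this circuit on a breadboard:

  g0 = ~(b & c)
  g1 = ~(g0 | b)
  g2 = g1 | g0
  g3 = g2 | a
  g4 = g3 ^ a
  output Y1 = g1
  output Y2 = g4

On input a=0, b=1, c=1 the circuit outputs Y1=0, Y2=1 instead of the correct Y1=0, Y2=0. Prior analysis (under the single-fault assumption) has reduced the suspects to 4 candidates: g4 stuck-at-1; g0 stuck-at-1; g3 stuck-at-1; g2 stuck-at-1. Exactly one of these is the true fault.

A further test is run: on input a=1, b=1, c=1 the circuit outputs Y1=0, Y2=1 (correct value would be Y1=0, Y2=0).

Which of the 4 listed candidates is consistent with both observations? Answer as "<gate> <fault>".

Evaluate each candidate on input a=1, b=1, c=1:
  g4 stuck-at-1: g0=0, g1=0, g2=0, g3=1, g4=1 [stuck-at-1] → Y1=0, Y2=1 — matches
  g0 stuck-at-1: g0=1 [stuck-at-1], g1=0, g2=1, g3=1, g4=0 → Y1=0, Y2=0 — eliminated
  g3 stuck-at-1: g0=0, g1=0, g2=0, g3=1 [stuck-at-1], g4=0 → Y1=0, Y2=0 — eliminated
  g2 stuck-at-1: g0=0, g1=0, g2=1 [stuck-at-1], g3=1, g4=0 → Y1=0, Y2=0 — eliminated
Only g4 stuck-at-1 reproduces the observed Y1=0, Y2=1.

g4 stuck-at-1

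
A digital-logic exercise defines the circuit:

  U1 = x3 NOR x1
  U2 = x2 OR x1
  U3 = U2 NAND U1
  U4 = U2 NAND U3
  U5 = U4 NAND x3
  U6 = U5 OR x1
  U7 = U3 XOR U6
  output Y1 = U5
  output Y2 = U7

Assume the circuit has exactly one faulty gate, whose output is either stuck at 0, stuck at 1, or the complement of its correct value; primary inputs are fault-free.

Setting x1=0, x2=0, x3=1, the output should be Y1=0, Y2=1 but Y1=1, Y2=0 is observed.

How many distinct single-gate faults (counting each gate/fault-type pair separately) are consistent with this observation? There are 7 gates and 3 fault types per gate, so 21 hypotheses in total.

6

Fault-free: U1=0, U2=0, U3=1, U4=1, U5=0, U6=0, U7=1 → Y1=0, Y2=1. Observed Y1=1, Y2=0.
  U1: none of the 3 fault types match ✗
  U2: stuck-at-1, inverted output ✓; others ✗
  U3: none of the 3 fault types match ✗
  U4: stuck-at-0, inverted output ✓; others ✗
  U5: stuck-at-1, inverted output ✓; others ✗
  U6: none of the 3 fault types match ✗
  U7: none of the 3 fault types match ✗
Consistent faults: {U2 stuck-at-1, U2 inverted output, U4 stuck-at-0, U4 inverted output, U5 stuck-at-1, U5 inverted output} — 6 in all.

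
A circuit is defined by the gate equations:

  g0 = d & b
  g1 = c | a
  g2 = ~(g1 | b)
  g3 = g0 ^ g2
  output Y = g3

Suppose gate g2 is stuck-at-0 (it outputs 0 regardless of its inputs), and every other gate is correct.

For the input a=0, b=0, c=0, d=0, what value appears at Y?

Propagate with g2 forced: g0=0, g1=0, g2=0 [stuck-at-0], g3=0.
So Y = 0. (Without the fault it would be 1.)

0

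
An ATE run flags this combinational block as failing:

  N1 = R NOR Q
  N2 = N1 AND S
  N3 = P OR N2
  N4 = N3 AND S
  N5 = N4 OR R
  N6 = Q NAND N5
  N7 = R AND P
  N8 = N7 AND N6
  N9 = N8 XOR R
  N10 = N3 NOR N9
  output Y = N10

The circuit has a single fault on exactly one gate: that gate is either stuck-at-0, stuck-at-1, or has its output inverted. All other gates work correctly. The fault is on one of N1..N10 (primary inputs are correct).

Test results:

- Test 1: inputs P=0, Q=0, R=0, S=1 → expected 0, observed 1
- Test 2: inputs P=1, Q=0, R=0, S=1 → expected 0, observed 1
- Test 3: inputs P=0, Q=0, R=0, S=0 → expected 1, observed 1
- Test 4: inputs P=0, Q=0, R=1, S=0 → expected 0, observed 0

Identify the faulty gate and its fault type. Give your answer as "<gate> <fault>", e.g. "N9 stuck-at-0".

Fault-free values for test 1 (P=0, Q=0, R=0, S=1): N1=1, N2=1, N3=1, N4=1, N5=1, N6=1, N7=0, N8=0, N9=0, N10=0, giving Y=0. Observed 1.
Test 1: faults giving observed 1 are {N1 stuck-at-0, N1 inverted output, N2 stuck-at-0, N2 inverted output, N3 stuck-at-0, N3 inverted output, N10 stuck-at-1, N10 inverted output}.
Test 2 (P=1, Q=0, R=0, S=1): fault-free N1=1, N2=1, N3=1, N4=1, N5=1, N6=1, N7=0, N8=0, N9=0, N10=0 → 0; observed 1. Eliminates N1 stuck-at-0, N1 inverted output, N2 stuck-at-0, N2 inverted output.
Test 3 (P=0, Q=0, R=0, S=0): fault-free N1=1, N2=0, N3=0, N4=0, N5=0, N6=1, N7=0, N8=0, N9=0, N10=1 → 1; observed 1. Eliminates N3 inverted output, N10 inverted output.
Test 4 (P=0, Q=0, R=1, S=0): fault-free N1=0, N2=0, N3=0, N4=0, N5=1, N6=1, N7=0, N8=0, N9=1, N10=0 → 0; observed 0. Eliminates N10 stuck-at-1.
Only N3 stuck-at-0 is consistent with every test.

N3 stuck-at-0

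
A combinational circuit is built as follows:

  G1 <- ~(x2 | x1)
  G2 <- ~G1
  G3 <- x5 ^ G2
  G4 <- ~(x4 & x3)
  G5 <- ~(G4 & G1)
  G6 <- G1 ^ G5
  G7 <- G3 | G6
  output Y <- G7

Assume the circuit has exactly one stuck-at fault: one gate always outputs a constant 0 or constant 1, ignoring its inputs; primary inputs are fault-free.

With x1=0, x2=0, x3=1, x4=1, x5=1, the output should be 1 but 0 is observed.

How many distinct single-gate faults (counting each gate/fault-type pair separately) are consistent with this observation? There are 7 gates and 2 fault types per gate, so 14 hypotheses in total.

3

Fault-free: G1=1, G2=0, G3=1, G4=0, G5=1, G6=0, G7=1 → 1. Observed 0.
  G1 stuck-at-0: output 1 ✗
  G1 stuck-at-1: output 1 ✗
  G2 stuck-at-0: output 1 ✗
  G2 stuck-at-1: output 0 ✓
  G3 stuck-at-0: output 0 ✓
  G3 stuck-at-1: output 1 ✗
  G4 stuck-at-0: output 1 ✗
  G4 stuck-at-1: output 1 ✗
  G5 stuck-at-0: output 1 ✗
  G5 stuck-at-1: output 1 ✗
  G6 stuck-at-0: output 1 ✗
  G6 stuck-at-1: output 1 ✗
  G7 stuck-at-0: output 0 ✓
  G7 stuck-at-1: output 1 ✗
Consistent faults: {G2 stuck-at-1, G3 stuck-at-0, G7 stuck-at-0} — 3 in all.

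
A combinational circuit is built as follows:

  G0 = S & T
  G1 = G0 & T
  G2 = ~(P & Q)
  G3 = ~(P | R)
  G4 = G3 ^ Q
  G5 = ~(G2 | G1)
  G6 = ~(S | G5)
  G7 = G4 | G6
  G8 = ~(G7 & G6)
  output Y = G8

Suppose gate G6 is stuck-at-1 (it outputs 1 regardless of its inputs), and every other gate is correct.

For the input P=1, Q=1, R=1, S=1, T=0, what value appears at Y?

0

Propagate with G6 forced: G0=0, G1=0, G2=0, G3=0, G4=1, G5=1, G6=1 [stuck-at-1], G7=1, G8=0.
So Y = 0. (Without the fault it would be 1.)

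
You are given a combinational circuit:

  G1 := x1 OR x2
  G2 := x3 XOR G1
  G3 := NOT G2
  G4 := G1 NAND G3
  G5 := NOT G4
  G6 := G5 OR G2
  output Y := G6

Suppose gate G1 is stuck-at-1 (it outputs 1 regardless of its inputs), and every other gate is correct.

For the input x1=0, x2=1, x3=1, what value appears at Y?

1

Propagate with G1 forced: G1=1 [stuck-at-1], G2=0, G3=1, G4=0, G5=1, G6=1.
So Y = 1. (Same as the fault-free value — the fault is masked on this input.)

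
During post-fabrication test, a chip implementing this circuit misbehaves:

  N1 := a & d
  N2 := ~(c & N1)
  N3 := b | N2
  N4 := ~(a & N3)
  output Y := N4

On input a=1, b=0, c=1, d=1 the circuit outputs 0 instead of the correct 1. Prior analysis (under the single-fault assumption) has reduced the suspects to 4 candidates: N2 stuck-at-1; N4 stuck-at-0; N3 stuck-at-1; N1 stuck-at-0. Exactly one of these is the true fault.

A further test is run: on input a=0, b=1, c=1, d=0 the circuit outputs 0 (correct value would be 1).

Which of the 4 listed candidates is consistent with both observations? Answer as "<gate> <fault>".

Evaluate each candidate on input a=0, b=1, c=1, d=0:
  N2 stuck-at-1: N1=0, N2=1 [stuck-at-1], N3=1, N4=1 → 1 — eliminated
  N4 stuck-at-0: N1=0, N2=1, N3=1, N4=0 [stuck-at-0] → 0 — matches
  N3 stuck-at-1: N1=0, N2=1, N3=1 [stuck-at-1], N4=1 → 1 — eliminated
  N1 stuck-at-0: N1=0 [stuck-at-0], N2=1, N3=1, N4=1 → 1 — eliminated
Only N4 stuck-at-0 reproduces the observed 0.

N4 stuck-at-0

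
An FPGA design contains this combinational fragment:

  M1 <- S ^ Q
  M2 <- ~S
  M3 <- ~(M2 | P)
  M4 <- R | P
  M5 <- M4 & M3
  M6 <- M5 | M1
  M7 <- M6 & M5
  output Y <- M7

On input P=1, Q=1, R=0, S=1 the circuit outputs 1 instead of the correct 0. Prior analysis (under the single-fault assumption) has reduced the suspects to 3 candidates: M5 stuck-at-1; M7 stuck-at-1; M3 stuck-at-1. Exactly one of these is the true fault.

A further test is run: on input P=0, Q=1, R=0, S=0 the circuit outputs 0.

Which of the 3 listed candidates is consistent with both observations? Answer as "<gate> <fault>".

Evaluate each candidate on input P=0, Q=1, R=0, S=0:
  M5 stuck-at-1: M1=1, M2=1, M3=0, M4=0, M5=1 [stuck-at-1], M6=1, M7=1 → 1 — eliminated
  M7 stuck-at-1: M1=1, M2=1, M3=0, M4=0, M5=0, M6=1, M7=1 [stuck-at-1] → 1 — eliminated
  M3 stuck-at-1: M1=1, M2=1, M3=1 [stuck-at-1], M4=0, M5=0, M6=1, M7=0 → 0 — matches
Only M3 stuck-at-1 reproduces the observed 0.

M3 stuck-at-1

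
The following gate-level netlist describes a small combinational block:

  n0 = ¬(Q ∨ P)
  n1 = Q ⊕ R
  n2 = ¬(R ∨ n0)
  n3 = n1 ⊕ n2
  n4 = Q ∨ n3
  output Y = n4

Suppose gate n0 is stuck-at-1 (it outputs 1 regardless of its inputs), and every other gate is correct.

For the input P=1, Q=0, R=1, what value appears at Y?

1

Propagate with n0 forced: n0=1 [stuck-at-1], n1=1, n2=0, n3=1, n4=1.
So Y = 1. (Same as the fault-free value — the fault is masked on this input.)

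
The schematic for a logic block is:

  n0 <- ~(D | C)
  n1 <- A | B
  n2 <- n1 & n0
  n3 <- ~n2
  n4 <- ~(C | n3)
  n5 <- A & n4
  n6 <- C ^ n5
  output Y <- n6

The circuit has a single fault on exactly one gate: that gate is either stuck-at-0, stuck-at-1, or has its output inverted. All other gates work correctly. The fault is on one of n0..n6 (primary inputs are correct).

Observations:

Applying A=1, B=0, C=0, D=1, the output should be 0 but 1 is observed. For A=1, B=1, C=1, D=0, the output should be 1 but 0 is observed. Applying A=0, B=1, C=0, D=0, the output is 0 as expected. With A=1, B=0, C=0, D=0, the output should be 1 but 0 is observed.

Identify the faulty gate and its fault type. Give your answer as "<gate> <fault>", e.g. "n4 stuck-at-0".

Fault-free values for test 1 (A=1, B=0, C=0, D=1): n0=0, n1=1, n2=0, n3=1, n4=0, n5=0, n6=0, giving Y=0. Observed 1.
Test 1: faults giving observed 1 are {n0 stuck-at-1, n0 inverted output, n2 stuck-at-1, n2 inverted output, n3 stuck-at-0, n3 inverted output, n4 stuck-at-1, n4 inverted output, n5 stuck-at-1, n5 inverted output, n6 stuck-at-1, n6 inverted output}.
Test 2 (A=1, B=1, C=1, D=0): fault-free n0=0, n1=1, n2=0, n3=1, n4=0, n5=0, n6=1 → 1; observed 0. Eliminates n0 stuck-at-1, n0 inverted output, n2 stuck-at-1, n2 inverted output, n3 stuck-at-0, n3 inverted output, n6 stuck-at-1.
Test 3 (A=0, B=1, C=0, D=0): fault-free n0=1, n1=1, n2=1, n3=0, n4=1, n5=0, n6=0 → 0; observed 0. Eliminates n5 stuck-at-1, n5 inverted output, n6 inverted output.
Test 4 (A=1, B=0, C=0, D=0): fault-free n0=1, n1=1, n2=1, n3=0, n4=1, n5=1, n6=1 → 1; observed 0. Eliminates n4 stuck-at-1.
Only n4 inverted output is consistent with every test.

n4 inverted output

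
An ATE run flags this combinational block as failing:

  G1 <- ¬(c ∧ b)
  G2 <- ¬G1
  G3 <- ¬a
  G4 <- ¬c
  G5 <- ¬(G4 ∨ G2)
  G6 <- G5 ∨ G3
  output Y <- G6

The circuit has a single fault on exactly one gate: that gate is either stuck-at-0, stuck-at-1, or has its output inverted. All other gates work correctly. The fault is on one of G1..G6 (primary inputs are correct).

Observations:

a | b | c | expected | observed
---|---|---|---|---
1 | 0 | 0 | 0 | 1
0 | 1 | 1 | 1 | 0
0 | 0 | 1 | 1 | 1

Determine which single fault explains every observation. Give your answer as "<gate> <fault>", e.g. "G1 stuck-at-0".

G3 inverted output

Fault-free values for test 1 (a=1, b=0, c=0): G1=1, G2=0, G3=0, G4=1, G5=0, G6=0, giving Y=0. Observed 1.
Test 1: faults giving observed 1 are {G3 stuck-at-1, G3 inverted output, G4 stuck-at-0, G4 inverted output, G5 stuck-at-1, G5 inverted output, G6 stuck-at-1, G6 inverted output}.
Test 2 (a=0, b=1, c=1): fault-free G1=0, G2=1, G3=1, G4=0, G5=0, G6=1 → 1; observed 0. Eliminates G3 stuck-at-1, G4 stuck-at-0, G4 inverted output, G5 stuck-at-1, G5 inverted output, G6 stuck-at-1.
Test 3 (a=0, b=0, c=1): fault-free G1=1, G2=0, G3=1, G4=0, G5=1, G6=1 → 1; observed 1. Eliminates G6 inverted output.
Only G3 inverted output is consistent with every test.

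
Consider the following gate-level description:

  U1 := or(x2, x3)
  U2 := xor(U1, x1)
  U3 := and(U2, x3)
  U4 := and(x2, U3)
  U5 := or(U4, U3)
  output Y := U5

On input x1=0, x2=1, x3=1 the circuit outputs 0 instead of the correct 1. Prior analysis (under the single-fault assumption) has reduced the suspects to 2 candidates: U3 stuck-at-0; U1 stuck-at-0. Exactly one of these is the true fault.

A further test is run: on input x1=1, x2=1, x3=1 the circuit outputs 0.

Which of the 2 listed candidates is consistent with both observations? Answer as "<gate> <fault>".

Evaluate each candidate on input x1=1, x2=1, x3=1:
  U3 stuck-at-0: U1=1, U2=0, U3=0 [stuck-at-0], U4=0, U5=0 → 0 — matches
  U1 stuck-at-0: U1=0 [stuck-at-0], U2=1, U3=1, U4=1, U5=1 → 1 — eliminated
Only U3 stuck-at-0 reproduces the observed 0.

U3 stuck-at-0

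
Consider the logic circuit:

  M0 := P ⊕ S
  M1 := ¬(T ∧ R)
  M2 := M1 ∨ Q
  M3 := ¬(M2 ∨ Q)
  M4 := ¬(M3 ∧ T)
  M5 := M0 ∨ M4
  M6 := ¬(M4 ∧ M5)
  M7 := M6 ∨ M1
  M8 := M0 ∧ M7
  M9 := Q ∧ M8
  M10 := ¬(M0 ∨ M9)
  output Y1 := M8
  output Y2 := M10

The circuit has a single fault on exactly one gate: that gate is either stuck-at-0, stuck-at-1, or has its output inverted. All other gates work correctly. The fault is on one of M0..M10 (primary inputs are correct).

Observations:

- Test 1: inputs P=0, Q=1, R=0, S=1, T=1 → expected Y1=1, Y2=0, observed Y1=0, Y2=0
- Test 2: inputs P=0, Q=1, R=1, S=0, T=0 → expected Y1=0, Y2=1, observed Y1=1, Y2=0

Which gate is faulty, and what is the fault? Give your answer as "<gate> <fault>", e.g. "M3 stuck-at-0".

Fault-free values for test 1 (P=0, Q=1, R=0, S=1, T=1): M0=1, M1=1, M2=1, M3=0, M4=1, M5=1, M6=0, M7=1, M8=1, M9=1, M10=0, giving Y1=1, Y2=0. Observed Y1=0, Y2=0.
Test 1: faults giving observed Y1=0, Y2=0 are {M1 stuck-at-0, M1 inverted output, M7 stuck-at-0, M7 inverted output, M8 stuck-at-0, M8 inverted output}.
Test 2 (P=0, Q=1, R=1, S=0, T=0): fault-free M0=0, M1=1, M2=1, M3=0, M4=1, M5=1, M6=0, M7=1, M8=0, M9=0, M10=1 → Y1=0, Y2=1; observed Y1=1, Y2=0. Eliminates M1 stuck-at-0, M1 inverted output, M7 stuck-at-0, M7 inverted output, M8 stuck-at-0.
Only M8 inverted output is consistent with every test.

M8 inverted output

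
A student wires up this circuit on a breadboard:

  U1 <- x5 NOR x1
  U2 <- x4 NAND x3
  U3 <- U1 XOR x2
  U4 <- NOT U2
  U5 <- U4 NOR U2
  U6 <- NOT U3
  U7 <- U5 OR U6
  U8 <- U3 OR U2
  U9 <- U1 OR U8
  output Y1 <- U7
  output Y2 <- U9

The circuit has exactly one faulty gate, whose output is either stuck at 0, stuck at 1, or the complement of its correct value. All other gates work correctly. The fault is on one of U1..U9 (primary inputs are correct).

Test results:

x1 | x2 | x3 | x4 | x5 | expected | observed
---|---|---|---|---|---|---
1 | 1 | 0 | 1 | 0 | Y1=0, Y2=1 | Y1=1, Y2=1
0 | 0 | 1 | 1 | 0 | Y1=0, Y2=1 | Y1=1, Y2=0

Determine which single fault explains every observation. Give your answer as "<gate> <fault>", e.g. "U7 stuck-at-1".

Fault-free values for test 1 (x1=1, x2=1, x3=0, x4=1, x5=0): U1=0, U2=1, U3=1, U4=0, U5=0, U6=0, U7=0, U8=1, U9=1, giving Y1=0, Y2=1. Observed Y1=1, Y2=1.
Test 1: faults giving observed Y1=1, Y2=1 are {U1 stuck-at-1, U1 inverted output, U3 stuck-at-0, U3 inverted output, U5 stuck-at-1, U5 inverted output, U6 stuck-at-1, U6 inverted output, U7 stuck-at-1, U7 inverted output}.
Test 2 (x1=0, x2=0, x3=1, x4=1, x5=0): fault-free U1=1, U2=0, U3=1, U4=1, U5=0, U6=0, U7=0, U8=1, U9=1 → Y1=0, Y2=1; observed Y1=1, Y2=0. Eliminates U1 stuck-at-1, U3 stuck-at-0, U3 inverted output, U5 stuck-at-1, U5 inverted output, U6 stuck-at-1, U6 inverted output, U7 stuck-at-1, U7 inverted output.
Only U1 inverted output is consistent with every test.

U1 inverted output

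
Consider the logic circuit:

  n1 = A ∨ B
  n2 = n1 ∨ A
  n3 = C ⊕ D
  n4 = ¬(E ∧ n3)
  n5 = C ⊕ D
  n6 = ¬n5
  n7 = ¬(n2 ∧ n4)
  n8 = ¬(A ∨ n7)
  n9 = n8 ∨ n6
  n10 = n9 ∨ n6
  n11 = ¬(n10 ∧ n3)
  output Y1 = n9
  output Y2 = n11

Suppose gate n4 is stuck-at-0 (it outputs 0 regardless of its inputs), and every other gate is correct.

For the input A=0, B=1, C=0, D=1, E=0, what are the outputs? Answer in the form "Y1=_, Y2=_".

Y1=0, Y2=1

Propagate with n4 forced: n1=1, n2=1, n3=1, n4=0 [stuck-at-0], n5=1, n6=0, n7=1, n8=0, n9=0, n10=0, n11=1.
So the outputs are Y1=0, Y2=1. (Without the fault they would be Y1=1, Y2=0.)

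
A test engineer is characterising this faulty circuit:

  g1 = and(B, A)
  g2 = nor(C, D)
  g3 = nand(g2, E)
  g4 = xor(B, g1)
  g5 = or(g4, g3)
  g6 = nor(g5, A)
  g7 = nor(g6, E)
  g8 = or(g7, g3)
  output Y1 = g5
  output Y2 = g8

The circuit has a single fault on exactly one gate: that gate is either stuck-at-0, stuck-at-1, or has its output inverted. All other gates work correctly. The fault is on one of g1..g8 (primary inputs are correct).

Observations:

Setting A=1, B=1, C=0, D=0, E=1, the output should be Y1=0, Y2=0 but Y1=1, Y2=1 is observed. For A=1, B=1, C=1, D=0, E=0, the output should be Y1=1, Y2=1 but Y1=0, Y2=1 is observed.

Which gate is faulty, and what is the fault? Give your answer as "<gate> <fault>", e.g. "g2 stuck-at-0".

Fault-free values for test 1 (A=1, B=1, C=0, D=0, E=1): g1=1, g2=1, g3=0, g4=0, g5=0, g6=0, g7=0, g8=0, giving Y1=0, Y2=0. Observed Y1=1, Y2=1.
Test 1: faults giving observed Y1=1, Y2=1 are {g2 stuck-at-0, g2 inverted output, g3 stuck-at-1, g3 inverted output}.
Test 2 (A=1, B=1, C=1, D=0, E=0): fault-free g1=1, g2=0, g3=1, g4=0, g5=1, g6=0, g7=1, g8=1 → Y1=1, Y2=1; observed Y1=0, Y2=1. Eliminates g2 stuck-at-0, g2 inverted output, g3 stuck-at-1.
Only g3 inverted output is consistent with every test.

g3 inverted output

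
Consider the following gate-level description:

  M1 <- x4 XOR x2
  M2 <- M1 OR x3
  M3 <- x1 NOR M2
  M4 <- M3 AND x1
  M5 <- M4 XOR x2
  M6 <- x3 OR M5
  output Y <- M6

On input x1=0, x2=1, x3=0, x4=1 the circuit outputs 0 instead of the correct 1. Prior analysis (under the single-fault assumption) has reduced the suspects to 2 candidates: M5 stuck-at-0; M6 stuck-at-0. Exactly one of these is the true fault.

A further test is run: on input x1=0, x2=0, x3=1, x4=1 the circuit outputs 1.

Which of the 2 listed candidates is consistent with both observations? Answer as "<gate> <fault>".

Evaluate each candidate on input x1=0, x2=0, x3=1, x4=1:
  M5 stuck-at-0: M1=1, M2=1, M3=0, M4=0, M5=0 [stuck-at-0], M6=1 → 1 — matches
  M6 stuck-at-0: M1=1, M2=1, M3=0, M4=0, M5=0, M6=0 [stuck-at-0] → 0 — eliminated
Only M5 stuck-at-0 reproduces the observed 1.

M5 stuck-at-0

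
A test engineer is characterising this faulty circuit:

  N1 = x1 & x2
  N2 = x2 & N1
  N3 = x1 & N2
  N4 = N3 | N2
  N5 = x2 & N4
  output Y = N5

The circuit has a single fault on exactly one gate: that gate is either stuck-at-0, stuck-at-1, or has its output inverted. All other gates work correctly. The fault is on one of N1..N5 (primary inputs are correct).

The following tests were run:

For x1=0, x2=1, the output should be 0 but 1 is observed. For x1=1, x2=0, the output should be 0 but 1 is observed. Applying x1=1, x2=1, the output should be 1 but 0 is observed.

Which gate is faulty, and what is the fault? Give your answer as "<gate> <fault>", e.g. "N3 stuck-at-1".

Fault-free values for test 1 (x1=0, x2=1): N1=0, N2=0, N3=0, N4=0, N5=0, giving Y=0. Observed 1.
Test 1: faults giving observed 1 are {N1 stuck-at-1, N1 inverted output, N2 stuck-at-1, N2 inverted output, N3 stuck-at-1, N3 inverted output, N4 stuck-at-1, N4 inverted output, N5 stuck-at-1, N5 inverted output}.
Test 2 (x1=1, x2=0): fault-free N1=0, N2=0, N3=0, N4=0, N5=0 → 0; observed 1. Eliminates N1 stuck-at-1, N1 inverted output, N2 stuck-at-1, N2 inverted output, N3 stuck-at-1, N3 inverted output, N4 stuck-at-1, N4 inverted output.
Test 3 (x1=1, x2=1): fault-free N1=1, N2=1, N3=1, N4=1, N5=1 → 1; observed 0. Eliminates N5 stuck-at-1.
Only N5 inverted output is consistent with every test.

N5 inverted output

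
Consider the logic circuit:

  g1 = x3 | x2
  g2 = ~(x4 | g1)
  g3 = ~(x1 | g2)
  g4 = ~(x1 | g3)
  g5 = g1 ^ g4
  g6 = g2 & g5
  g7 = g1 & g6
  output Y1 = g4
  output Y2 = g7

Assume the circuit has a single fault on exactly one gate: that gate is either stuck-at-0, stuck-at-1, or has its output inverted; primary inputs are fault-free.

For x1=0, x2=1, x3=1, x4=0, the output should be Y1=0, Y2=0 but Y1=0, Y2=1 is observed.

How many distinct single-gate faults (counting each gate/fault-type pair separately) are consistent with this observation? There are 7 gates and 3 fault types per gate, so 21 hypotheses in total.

Fault-free: g1=1, g2=0, g3=1, g4=0, g5=1, g6=0, g7=0 → Y1=0, Y2=0. Observed Y1=0, Y2=1.
  g1: none of the 3 fault types match ✗
  g2: none of the 3 fault types match ✗
  g3: none of the 3 fault types match ✗
  g4: none of the 3 fault types match ✗
  g5: none of the 3 fault types match ✗
  g6: stuck-at-1, inverted output ✓; others ✗
  g7: stuck-at-1, inverted output ✓; others ✗
Consistent faults: {g6 stuck-at-1, g6 inverted output, g7 stuck-at-1, g7 inverted output} — 4 in all.

4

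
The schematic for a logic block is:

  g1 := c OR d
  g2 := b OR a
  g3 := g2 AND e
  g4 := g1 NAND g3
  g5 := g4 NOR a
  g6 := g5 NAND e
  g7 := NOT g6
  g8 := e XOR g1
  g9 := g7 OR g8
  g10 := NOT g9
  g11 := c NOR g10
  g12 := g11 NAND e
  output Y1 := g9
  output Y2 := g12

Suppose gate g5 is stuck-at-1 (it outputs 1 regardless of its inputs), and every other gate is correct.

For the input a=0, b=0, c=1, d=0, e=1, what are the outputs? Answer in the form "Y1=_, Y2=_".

Propagate with g5 forced: g1=1, g2=0, g3=0, g4=1, g5=1 [stuck-at-1], g6=0, g7=1, g8=0, g9=1, g10=0, g11=0, g12=1.
So the outputs are Y1=1, Y2=1. (Without the fault they would be Y1=0, Y2=1.)

Y1=1, Y2=1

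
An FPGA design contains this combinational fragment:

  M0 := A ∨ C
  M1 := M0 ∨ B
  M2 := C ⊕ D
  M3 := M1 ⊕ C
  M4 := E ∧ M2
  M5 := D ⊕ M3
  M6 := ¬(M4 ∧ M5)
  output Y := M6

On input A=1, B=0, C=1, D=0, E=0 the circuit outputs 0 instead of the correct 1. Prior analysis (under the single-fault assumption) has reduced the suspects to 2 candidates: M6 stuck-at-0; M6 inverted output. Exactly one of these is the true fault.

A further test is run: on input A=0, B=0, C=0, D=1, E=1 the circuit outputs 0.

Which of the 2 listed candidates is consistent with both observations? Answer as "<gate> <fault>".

Evaluate each candidate on input A=0, B=0, C=0, D=1, E=1:
  M6 stuck-at-0: M0=0, M1=0, M2=1, M3=0, M4=1, M5=1, M6=0 [stuck-at-0] → 0 — matches
  M6 inverted output: M0=0, M1=0, M2=1, M3=0, M4=1, M5=1, M6=1 [inverted output] → 1 — eliminated
Only M6 stuck-at-0 reproduces the observed 0.

M6 stuck-at-0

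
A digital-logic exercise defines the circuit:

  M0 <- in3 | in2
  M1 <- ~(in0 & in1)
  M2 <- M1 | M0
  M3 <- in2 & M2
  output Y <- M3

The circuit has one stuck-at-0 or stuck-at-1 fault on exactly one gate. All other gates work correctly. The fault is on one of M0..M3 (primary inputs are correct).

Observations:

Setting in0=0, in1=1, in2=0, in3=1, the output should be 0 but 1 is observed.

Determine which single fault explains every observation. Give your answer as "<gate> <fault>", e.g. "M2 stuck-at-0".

M3 stuck-at-1

Fault-free values for test 1 (in0=0, in1=1, in2=0, in3=1): M0=1, M1=1, M2=1, M3=0, giving Y=0. Observed 1.
Test 1: faults giving observed 1 are {M3 stuck-at-1}.
Only M3 stuck-at-1 is consistent with every test.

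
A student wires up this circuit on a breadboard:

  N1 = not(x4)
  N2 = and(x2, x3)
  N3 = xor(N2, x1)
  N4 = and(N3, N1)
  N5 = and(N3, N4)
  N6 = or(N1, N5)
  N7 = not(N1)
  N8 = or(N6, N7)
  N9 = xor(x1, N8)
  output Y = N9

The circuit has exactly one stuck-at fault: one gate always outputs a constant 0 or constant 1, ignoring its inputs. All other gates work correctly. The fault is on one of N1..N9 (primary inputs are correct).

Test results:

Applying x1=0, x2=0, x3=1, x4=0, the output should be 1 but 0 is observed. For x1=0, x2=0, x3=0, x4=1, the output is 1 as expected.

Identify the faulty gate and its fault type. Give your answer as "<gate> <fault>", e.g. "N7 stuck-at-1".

Fault-free values for test 1 (x1=0, x2=0, x3=1, x4=0): N1=1, N2=0, N3=0, N4=0, N5=0, N6=1, N7=0, N8=1, N9=1, giving Y=1. Observed 0.
Test 1: faults giving observed 0 are {N6 stuck-at-0, N8 stuck-at-0, N9 stuck-at-0}.
Test 2 (x1=0, x2=0, x3=0, x4=1): fault-free N1=0, N2=0, N3=0, N4=0, N5=0, N6=0, N7=1, N8=1, N9=1 → 1; observed 1. Eliminates N8 stuck-at-0, N9 stuck-at-0.
Only N6 stuck-at-0 is consistent with every test.

N6 stuck-at-0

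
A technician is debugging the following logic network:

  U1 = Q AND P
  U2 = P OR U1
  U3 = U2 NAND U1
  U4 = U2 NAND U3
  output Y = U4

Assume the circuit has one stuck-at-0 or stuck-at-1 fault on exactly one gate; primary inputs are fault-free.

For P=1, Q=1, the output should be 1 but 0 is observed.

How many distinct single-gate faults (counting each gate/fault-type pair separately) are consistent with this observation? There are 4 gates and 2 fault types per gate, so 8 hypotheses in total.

3

Fault-free: U1=1, U2=1, U3=0, U4=1 → 1. Observed 0.
  U1 stuck-at-0: output 0 ✓
  U1 stuck-at-1: output 1 ✗
  U2 stuck-at-0: output 1 ✗
  U2 stuck-at-1: output 1 ✗
  U3 stuck-at-0: output 1 ✗
  U3 stuck-at-1: output 0 ✓
  U4 stuck-at-0: output 0 ✓
  U4 stuck-at-1: output 1 ✗
Consistent faults: {U1 stuck-at-0, U3 stuck-at-1, U4 stuck-at-0} — 3 in all.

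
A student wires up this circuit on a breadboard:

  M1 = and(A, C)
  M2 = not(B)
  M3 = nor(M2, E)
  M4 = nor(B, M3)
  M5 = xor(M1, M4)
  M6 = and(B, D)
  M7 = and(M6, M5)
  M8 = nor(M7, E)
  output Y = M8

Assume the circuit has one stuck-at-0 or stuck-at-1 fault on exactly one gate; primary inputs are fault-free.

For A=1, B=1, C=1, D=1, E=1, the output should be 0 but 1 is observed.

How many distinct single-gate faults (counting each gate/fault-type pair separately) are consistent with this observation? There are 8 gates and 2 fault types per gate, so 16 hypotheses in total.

1

Fault-free: M1=1, M2=0, M3=0, M4=0, M5=1, M6=1, M7=1, M8=0 → 0. Observed 1.
  M1: none of the 2 fault types match ✗
  M2: none of the 2 fault types match ✗
  M3: none of the 2 fault types match ✗
  M4: none of the 2 fault types match ✗
  M5: none of the 2 fault types match ✗
  M6: none of the 2 fault types match ✗
  M7: none of the 2 fault types match ✗
  M8: stuck-at-1 ✓; others ✗
Consistent faults: {M8 stuck-at-1} — 1 in all.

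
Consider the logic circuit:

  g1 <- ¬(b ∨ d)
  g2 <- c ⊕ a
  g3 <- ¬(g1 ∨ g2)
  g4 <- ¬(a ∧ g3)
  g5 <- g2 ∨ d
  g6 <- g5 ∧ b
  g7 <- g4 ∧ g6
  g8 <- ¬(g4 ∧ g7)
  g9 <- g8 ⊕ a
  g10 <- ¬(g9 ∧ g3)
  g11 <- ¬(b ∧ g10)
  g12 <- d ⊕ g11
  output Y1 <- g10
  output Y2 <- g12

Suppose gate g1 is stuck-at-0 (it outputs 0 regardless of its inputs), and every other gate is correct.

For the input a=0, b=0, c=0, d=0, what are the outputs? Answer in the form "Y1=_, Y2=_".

Y1=0, Y2=1

Propagate with g1 forced: g1=0 [stuck-at-0], g2=0, g3=1, g4=1, g5=0, g6=0, g7=0, g8=1, g9=1, g10=0, g11=1, g12=1.
So the outputs are Y1=0, Y2=1. (Without the fault they would be Y1=1, Y2=1.)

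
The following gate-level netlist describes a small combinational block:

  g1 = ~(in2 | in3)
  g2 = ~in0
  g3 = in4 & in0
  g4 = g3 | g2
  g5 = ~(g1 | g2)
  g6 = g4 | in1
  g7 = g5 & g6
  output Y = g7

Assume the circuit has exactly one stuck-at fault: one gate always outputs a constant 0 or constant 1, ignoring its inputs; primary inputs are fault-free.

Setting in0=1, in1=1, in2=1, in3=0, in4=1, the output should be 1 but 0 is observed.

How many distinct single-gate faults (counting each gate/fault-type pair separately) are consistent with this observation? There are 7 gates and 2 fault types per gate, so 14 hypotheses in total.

5

Fault-free: g1=0, g2=0, g3=1, g4=1, g5=1, g6=1, g7=1 → 1. Observed 0.
  g1 stuck-at-0: output 1 ✗
  g1 stuck-at-1: output 0 ✓
  g2 stuck-at-0: output 1 ✗
  g2 stuck-at-1: output 0 ✓
  g3 stuck-at-0: output 1 ✗
  g3 stuck-at-1: output 1 ✗
  g4 stuck-at-0: output 1 ✗
  g4 stuck-at-1: output 1 ✗
  g5 stuck-at-0: output 0 ✓
  g5 stuck-at-1: output 1 ✗
  g6 stuck-at-0: output 0 ✓
  g6 stuck-at-1: output 1 ✗
  g7 stuck-at-0: output 0 ✓
  g7 stuck-at-1: output 1 ✗
Consistent faults: {g1 stuck-at-1, g2 stuck-at-1, g5 stuck-at-0, g6 stuck-at-0, g7 stuck-at-0} — 5 in all.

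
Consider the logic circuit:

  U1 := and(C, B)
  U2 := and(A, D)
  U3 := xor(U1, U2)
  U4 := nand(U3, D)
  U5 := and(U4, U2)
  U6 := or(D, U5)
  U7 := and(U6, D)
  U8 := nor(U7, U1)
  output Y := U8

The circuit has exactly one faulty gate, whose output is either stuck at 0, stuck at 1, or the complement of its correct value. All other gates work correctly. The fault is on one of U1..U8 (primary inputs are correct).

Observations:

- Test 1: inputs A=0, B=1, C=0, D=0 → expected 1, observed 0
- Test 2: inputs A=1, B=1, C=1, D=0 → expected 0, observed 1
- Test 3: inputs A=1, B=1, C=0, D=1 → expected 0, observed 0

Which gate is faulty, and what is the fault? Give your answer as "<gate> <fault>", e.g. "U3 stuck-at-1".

U1 inverted output

Fault-free values for test 1 (A=0, B=1, C=0, D=0): U1=0, U2=0, U3=0, U4=1, U5=0, U6=0, U7=0, U8=1, giving Y=1. Observed 0.
Test 1: faults giving observed 0 are {U1 stuck-at-1, U1 inverted output, U7 stuck-at-1, U7 inverted output, U8 stuck-at-0, U8 inverted output}.
Test 2 (A=1, B=1, C=1, D=0): fault-free U1=1, U2=0, U3=1, U4=1, U5=0, U6=0, U7=0, U8=0 → 0; observed 1. Eliminates U1 stuck-at-1, U7 stuck-at-1, U7 inverted output, U8 stuck-at-0.
Test 3 (A=1, B=1, C=0, D=1): fault-free U1=0, U2=1, U3=1, U4=0, U5=0, U6=1, U7=1, U8=0 → 0; observed 0. Eliminates U8 inverted output.
Only U1 inverted output is consistent with every test.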